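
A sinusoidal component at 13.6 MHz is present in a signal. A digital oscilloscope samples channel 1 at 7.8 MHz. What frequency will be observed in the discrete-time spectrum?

13.6 MHz mod fs = 5.8 MHz.
5.8 MHz > fs/2 = 3.9 MHz, folds to fs − 5.8 MHz = 2 MHz.

2 MHz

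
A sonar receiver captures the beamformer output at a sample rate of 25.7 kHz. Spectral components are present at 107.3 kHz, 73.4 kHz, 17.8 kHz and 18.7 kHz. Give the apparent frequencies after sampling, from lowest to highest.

3.7 kHz, 4.5 kHz, 7 kHz, 7.9 kHz

fs/2 = 12.85 kHz.
107.3 kHz mod fs = 4.5 kHz.
4.5 kHz ≤ fs/2 = 12.85 kHz, appears at 4.5 kHz.
73.4 kHz mod fs = 22 kHz.
22 kHz > fs/2 = 12.85 kHz, folds to fs − 22 kHz = 3.7 kHz.
17.8 kHz > fs/2 = 12.85 kHz, folds to fs − 17.8 kHz = 7.9 kHz.
18.7 kHz > fs/2 = 12.85 kHz, folds to fs − 18.7 kHz = 7 kHz.
Distinct values: {3.7 kHz, 4.5 kHz, 7 kHz, 7.9 kHz}.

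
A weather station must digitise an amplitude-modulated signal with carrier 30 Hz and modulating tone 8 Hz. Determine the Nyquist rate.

AM sidebands sit at fc ± fm = 22 Hz and 38 Hz.
Highest-frequency component: 38 Hz.
Nyquist rate = 2 × 38 Hz = 76 Hz.

76 Hz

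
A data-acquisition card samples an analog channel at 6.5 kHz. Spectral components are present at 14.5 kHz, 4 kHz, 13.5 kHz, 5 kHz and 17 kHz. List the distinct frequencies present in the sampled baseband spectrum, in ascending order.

0.5 kHz, 1.5 kHz, 2.5 kHz

fs/2 = 3.25 kHz.
14.5 kHz mod fs = 1.5 kHz.
1.5 kHz ≤ fs/2 = 3.25 kHz, appears at 1.5 kHz.
4 kHz > fs/2 = 3.25 kHz, folds to fs − 4 kHz = 2.5 kHz.
13.5 kHz mod fs = 0.5 kHz.
0.5 kHz ≤ fs/2 = 3.25 kHz, appears at 0.5 kHz.
5 kHz > fs/2 = 3.25 kHz, folds to fs − 5 kHz = 1.5 kHz.
17 kHz mod fs = 4 kHz.
4 kHz > fs/2 = 3.25 kHz, folds to fs − 4 kHz = 2.5 kHz.
Distinct values: {0.5 kHz, 1.5 kHz, 2.5 kHz}.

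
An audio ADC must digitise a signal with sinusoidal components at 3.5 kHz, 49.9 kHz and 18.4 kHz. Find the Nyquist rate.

Highest-frequency component: 49.9 kHz.
Nyquist rate = 2 × 49.9 kHz = 99.8 kHz.

99.8 kHz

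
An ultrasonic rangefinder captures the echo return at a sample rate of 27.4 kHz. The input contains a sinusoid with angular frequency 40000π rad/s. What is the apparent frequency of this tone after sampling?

7.4 kHz

ω = 40000π rad/s → f = ω/(2π) = 20000 Hz = 20 kHz.
20 kHz > fs/2 = 13.7 kHz, folds to fs − 20 kHz = 7.4 kHz.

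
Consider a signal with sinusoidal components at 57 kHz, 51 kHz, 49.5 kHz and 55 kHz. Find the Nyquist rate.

114 kHz

Highest-frequency component: 57 kHz.
Nyquist rate = 2 × 57 kHz = 114 kHz.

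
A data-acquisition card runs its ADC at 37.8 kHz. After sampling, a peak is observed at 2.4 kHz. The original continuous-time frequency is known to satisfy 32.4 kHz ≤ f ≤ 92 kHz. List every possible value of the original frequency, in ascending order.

Frequencies that alias to 2.4 kHz are k·fs ± 2.4 kHz for integer k ≥ 0.
k=0: 2.4 kHz.
k=1: 35.4 kHz, 40.2 kHz.
k=2: 73.2 kHz, 78 kHz.
k=3: 111 kHz, 115.8 kHz.
Within [32.4 kHz, 92 kHz]: 35.4 kHz, 40.2 kHz, 73.2 kHz, 78 kHz.

35.4 kHz, 40.2 kHz, 73.2 kHz, 78 kHz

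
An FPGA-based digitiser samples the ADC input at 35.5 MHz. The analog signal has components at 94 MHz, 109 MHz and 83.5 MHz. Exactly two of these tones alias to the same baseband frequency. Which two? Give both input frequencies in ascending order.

fs/2 = 17.75 MHz.
94 MHz mod fs = 23 MHz.
23 MHz > fs/2 = 17.75 MHz, folds to fs − 23 MHz = 12.5 MHz.
109 MHz mod fs = 2.5 MHz.
2.5 MHz ≤ fs/2 = 17.75 MHz, appears at 2.5 MHz.
83.5 MHz mod fs = 12.5 MHz.
12.5 MHz ≤ fs/2 = 17.75 MHz, appears at 12.5 MHz.
83.5 MHz and 94 MHz both map to 12.5 MHz.

83.5 MHz, 94 MHz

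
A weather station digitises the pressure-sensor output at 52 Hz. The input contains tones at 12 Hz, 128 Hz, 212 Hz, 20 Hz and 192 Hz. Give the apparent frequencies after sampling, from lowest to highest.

4 Hz, 12 Hz, 16 Hz, 20 Hz, 24 Hz

fs/2 = 26 Hz.
12 Hz ≤ fs/2 = 26 Hz, passes unchanged.
128 Hz mod fs = 24 Hz.
24 Hz ≤ fs/2 = 26 Hz, appears at 24 Hz.
212 Hz mod fs = 4 Hz.
4 Hz ≤ fs/2 = 26 Hz, appears at 4 Hz.
20 Hz ≤ fs/2 = 26 Hz, passes unchanged.
192 Hz mod fs = 36 Hz.
36 Hz > fs/2 = 26 Hz, folds to fs − 36 Hz = 16 Hz.
Distinct values: {4 Hz, 12 Hz, 16 Hz, 20 Hz, 24 Hz}.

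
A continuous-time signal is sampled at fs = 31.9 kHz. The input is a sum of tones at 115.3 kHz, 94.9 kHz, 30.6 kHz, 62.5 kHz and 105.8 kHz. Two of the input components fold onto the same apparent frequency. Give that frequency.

1.3 kHz

fs/2 = 15.95 kHz.
115.3 kHz mod fs = 19.6 kHz.
19.6 kHz > fs/2 = 15.95 kHz, folds to fs − 19.6 kHz = 12.3 kHz.
94.9 kHz mod fs = 31.1 kHz.
31.1 kHz > fs/2 = 15.95 kHz, folds to fs − 31.1 kHz = 0.8 kHz.
30.6 kHz > fs/2 = 15.95 kHz, folds to fs − 30.6 kHz = 1.3 kHz.
62.5 kHz mod fs = 30.6 kHz.
30.6 kHz > fs/2 = 15.95 kHz, folds to fs − 30.6 kHz = 1.3 kHz.
105.8 kHz mod fs = 10.1 kHz.
10.1 kHz ≤ fs/2 = 15.95 kHz, appears at 10.1 kHz.
30.6 kHz and 62.5 kHz both map to 1.3 kHz.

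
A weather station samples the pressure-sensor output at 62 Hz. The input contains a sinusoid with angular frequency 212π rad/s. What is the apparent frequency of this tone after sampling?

18 Hz

ω = 212π rad/s → f = ω/(2π) = 106 Hz.
106 Hz mod fs = 44 Hz.
44 Hz > fs/2 = 31 Hz, folds to fs − 44 Hz = 18 Hz.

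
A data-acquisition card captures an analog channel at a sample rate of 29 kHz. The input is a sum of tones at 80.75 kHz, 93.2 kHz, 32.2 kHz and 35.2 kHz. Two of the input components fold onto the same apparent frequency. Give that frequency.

6.2 kHz

fs/2 = 14.5 kHz.
80.75 kHz mod fs = 22.75 kHz.
22.75 kHz > fs/2 = 14.5 kHz, folds to fs − 22.75 kHz = 6.25 kHz.
93.2 kHz mod fs = 6.2 kHz.
6.2 kHz ≤ fs/2 = 14.5 kHz, appears at 6.2 kHz.
32.2 kHz mod fs = 3.2 kHz.
3.2 kHz ≤ fs/2 = 14.5 kHz, appears at 3.2 kHz.
35.2 kHz mod fs = 6.2 kHz.
6.2 kHz ≤ fs/2 = 14.5 kHz, appears at 6.2 kHz.
35.2 kHz and 93.2 kHz both map to 6.2 kHz.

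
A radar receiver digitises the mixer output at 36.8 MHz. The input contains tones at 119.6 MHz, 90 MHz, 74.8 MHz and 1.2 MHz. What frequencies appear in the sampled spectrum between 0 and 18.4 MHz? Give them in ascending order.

fs/2 = 18.4 MHz.
119.6 MHz mod fs = 9.2 MHz.
9.2 MHz ≤ fs/2 = 18.4 MHz, appears at 9.2 MHz.
90 MHz mod fs = 16.4 MHz.
16.4 MHz ≤ fs/2 = 18.4 MHz, appears at 16.4 MHz.
74.8 MHz mod fs = 1.2 MHz.
1.2 MHz ≤ fs/2 = 18.4 MHz, appears at 1.2 MHz.
1.2 MHz ≤ fs/2 = 18.4 MHz, passes unchanged.
Distinct values: {1.2 MHz, 9.2 MHz, 16.4 MHz}.

1.2 MHz, 9.2 MHz, 16.4 MHz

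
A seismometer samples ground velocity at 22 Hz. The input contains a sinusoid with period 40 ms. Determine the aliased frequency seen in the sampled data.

3 Hz

T = 40 ms → f = 1/T = 25 Hz.
25 Hz mod fs = 3 Hz.
3 Hz ≤ fs/2 = 11 Hz, appears at 3 Hz.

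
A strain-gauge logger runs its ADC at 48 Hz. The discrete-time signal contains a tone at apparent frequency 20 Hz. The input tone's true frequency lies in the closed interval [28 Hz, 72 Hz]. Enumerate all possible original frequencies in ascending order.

Frequencies that alias to 20 Hz are k·fs ± 20 Hz for integer k ≥ 0.
k=0: 20 Hz.
k=1: 28 Hz, 68 Hz.
k=2: 76 Hz, 116 Hz.
Within [28 Hz, 72 Hz]: 28 Hz, 68 Hz.

28 Hz, 68 Hz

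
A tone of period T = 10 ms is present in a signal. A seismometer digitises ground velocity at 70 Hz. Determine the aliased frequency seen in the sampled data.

T = 10 ms → f = 1/T = 100 Hz.
100 Hz mod fs = 30 Hz.
30 Hz ≤ fs/2 = 35 Hz, appears at 30 Hz.

30 Hz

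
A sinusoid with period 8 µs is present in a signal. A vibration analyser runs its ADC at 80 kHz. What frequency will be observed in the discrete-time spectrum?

35 kHz

T = 8 µs → f = 1/T = 125 kHz.
125 kHz mod fs = 45 kHz.
45 kHz > fs/2 = 40 kHz, folds to fs − 45 kHz = 35 kHz.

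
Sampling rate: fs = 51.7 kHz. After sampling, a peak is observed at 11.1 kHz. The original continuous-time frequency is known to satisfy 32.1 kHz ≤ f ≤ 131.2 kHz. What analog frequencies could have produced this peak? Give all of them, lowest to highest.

Frequencies that alias to 11.1 kHz are k·fs ± 11.1 kHz for integer k ≥ 0.
k=0: 11.1 kHz.
k=1: 40.6 kHz, 62.8 kHz.
k=2: 92.3 kHz, 114.5 kHz.
k=3: 144 kHz, 166.2 kHz.
Within [32.1 kHz, 131.2 kHz]: 40.6 kHz, 62.8 kHz, 92.3 kHz, 114.5 kHz.

40.6 kHz, 62.8 kHz, 92.3 kHz, 114.5 kHz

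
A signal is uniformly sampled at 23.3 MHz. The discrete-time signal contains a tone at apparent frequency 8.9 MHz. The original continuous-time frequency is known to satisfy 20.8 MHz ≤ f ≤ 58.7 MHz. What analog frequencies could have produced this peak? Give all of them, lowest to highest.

Frequencies that alias to 8.9 MHz are k·fs ± 8.9 MHz for integer k ≥ 0.
k=0: 8.9 MHz.
k=1: 14.4 MHz, 32.2 MHz.
k=2: 37.7 MHz, 55.5 MHz.
k=3: 61 MHz, 78.8 MHz.
Within [20.8 MHz, 58.7 MHz]: 32.2 MHz, 37.7 MHz, 55.5 MHz.

32.2 MHz, 37.7 MHz, 55.5 MHz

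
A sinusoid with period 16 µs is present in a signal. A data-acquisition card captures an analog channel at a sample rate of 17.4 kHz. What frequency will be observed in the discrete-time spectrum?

7.1 kHz

T = 16 µs → f = 1/T = 62.5 kHz.
62.5 kHz mod fs = 10.3 kHz.
10.3 kHz > fs/2 = 8.7 kHz, folds to fs − 10.3 kHz = 7.1 kHz.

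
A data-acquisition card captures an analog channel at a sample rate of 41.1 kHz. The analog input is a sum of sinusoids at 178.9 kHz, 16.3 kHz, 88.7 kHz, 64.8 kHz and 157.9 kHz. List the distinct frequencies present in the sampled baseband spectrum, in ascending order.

fs/2 = 20.55 kHz.
178.9 kHz mod fs = 14.5 kHz.
14.5 kHz ≤ fs/2 = 20.55 kHz, appears at 14.5 kHz.
16.3 kHz ≤ fs/2 = 20.55 kHz, passes unchanged.
88.7 kHz mod fs = 6.5 kHz.
6.5 kHz ≤ fs/2 = 20.55 kHz, appears at 6.5 kHz.
64.8 kHz mod fs = 23.7 kHz.
23.7 kHz > fs/2 = 20.55 kHz, folds to fs − 23.7 kHz = 17.4 kHz.
157.9 kHz mod fs = 34.6 kHz.
34.6 kHz > fs/2 = 20.55 kHz, folds to fs − 34.6 kHz = 6.5 kHz.
Distinct values: {6.5 kHz, 14.5 kHz, 16.3 kHz, 17.4 kHz}.

6.5 kHz, 14.5 kHz, 16.3 kHz, 17.4 kHz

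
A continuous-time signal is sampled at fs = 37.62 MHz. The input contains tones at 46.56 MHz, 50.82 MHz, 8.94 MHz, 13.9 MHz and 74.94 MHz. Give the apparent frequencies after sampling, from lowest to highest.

fs/2 = 18.81 MHz.
46.56 MHz mod fs = 8.94 MHz.
8.94 MHz ≤ fs/2 = 18.81 MHz, appears at 8.94 MHz.
50.82 MHz mod fs = 13.2 MHz.
13.2 MHz ≤ fs/2 = 18.81 MHz, appears at 13.2 MHz.
8.94 MHz ≤ fs/2 = 18.81 MHz, passes unchanged.
13.9 MHz ≤ fs/2 = 18.81 MHz, passes unchanged.
74.94 MHz mod fs = 37.32 MHz.
37.32 MHz > fs/2 = 18.81 MHz, folds to fs − 37.32 MHz = 0.3 MHz.
Distinct values: {0.3 MHz, 8.94 MHz, 13.2 MHz, 13.9 MHz}.

0.3 MHz, 8.94 MHz, 13.2 MHz, 13.9 MHz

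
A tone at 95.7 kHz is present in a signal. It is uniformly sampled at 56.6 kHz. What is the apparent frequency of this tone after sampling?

17.5 kHz

95.7 kHz mod fs = 39.1 kHz.
39.1 kHz > fs/2 = 28.3 kHz, folds to fs − 39.1 kHz = 17.5 kHz.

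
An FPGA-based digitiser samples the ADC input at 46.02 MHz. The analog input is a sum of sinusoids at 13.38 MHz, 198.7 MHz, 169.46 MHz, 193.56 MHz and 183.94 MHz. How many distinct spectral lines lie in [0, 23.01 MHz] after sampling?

4

fs/2 = 23.01 MHz.
13.38 MHz ≤ fs/2 = 23.01 MHz, passes unchanged.
198.7 MHz mod fs = 14.62 MHz.
14.62 MHz ≤ fs/2 = 23.01 MHz, appears at 14.62 MHz.
169.46 MHz mod fs = 31.4 MHz.
31.4 MHz > fs/2 = 23.01 MHz, folds to fs − 31.4 MHz = 14.62 MHz.
193.56 MHz mod fs = 9.48 MHz.
9.48 MHz ≤ fs/2 = 23.01 MHz, appears at 9.48 MHz.
183.94 MHz mod fs = 45.88 MHz.
45.88 MHz > fs/2 = 23.01 MHz, folds to fs − 45.88 MHz = 0.14 MHz.
Distinct values: {0.14 MHz, 9.48 MHz, 13.38 MHz, 14.62 MHz} → 4.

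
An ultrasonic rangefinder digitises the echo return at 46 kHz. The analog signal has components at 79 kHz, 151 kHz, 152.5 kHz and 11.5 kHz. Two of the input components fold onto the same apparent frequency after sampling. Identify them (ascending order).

79 kHz, 151 kHz

fs/2 = 23 kHz.
79 kHz mod fs = 33 kHz.
33 kHz > fs/2 = 23 kHz, folds to fs − 33 kHz = 13 kHz.
151 kHz mod fs = 13 kHz.
13 kHz ≤ fs/2 = 23 kHz, appears at 13 kHz.
152.5 kHz mod fs = 14.5 kHz.
14.5 kHz ≤ fs/2 = 23 kHz, appears at 14.5 kHz.
11.5 kHz ≤ fs/2 = 23 kHz, passes unchanged.
79 kHz and 151 kHz both map to 13 kHz.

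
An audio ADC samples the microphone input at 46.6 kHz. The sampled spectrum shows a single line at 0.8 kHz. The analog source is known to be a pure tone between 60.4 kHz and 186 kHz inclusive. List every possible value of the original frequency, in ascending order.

92.4 kHz, 94 kHz, 139 kHz, 140.6 kHz, 185.6 kHz

Frequencies that alias to 0.8 kHz are k·fs ± 0.8 kHz for integer k ≥ 0.
k=0: 0.8 kHz.
k=1: 45.8 kHz, 47.4 kHz.
k=2: 92.4 kHz, 94 kHz.
k=3: 139 kHz, 140.6 kHz.
k=4: 185.6 kHz, 187.2 kHz.
k=5: 232.2 kHz, 233.8 kHz.
Within [60.4 kHz, 186 kHz]: 92.4 kHz, 94 kHz, 139 kHz, 140.6 kHz, 185.6 kHz.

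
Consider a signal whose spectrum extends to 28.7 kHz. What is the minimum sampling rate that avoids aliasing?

57.4 kHz

Nyquist rate = 2 × 28.7 kHz = 57.4 kHz.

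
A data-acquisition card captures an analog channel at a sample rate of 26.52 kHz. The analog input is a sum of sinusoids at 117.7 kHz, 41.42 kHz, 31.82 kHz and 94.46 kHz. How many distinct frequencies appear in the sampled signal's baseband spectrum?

2

fs/2 = 13.26 kHz.
117.7 kHz mod fs = 11.62 kHz.
11.62 kHz ≤ fs/2 = 13.26 kHz, appears at 11.62 kHz.
41.42 kHz mod fs = 14.9 kHz.
14.9 kHz > fs/2 = 13.26 kHz, folds to fs − 14.9 kHz = 11.62 kHz.
31.82 kHz mod fs = 5.3 kHz.
5.3 kHz ≤ fs/2 = 13.26 kHz, appears at 5.3 kHz.
94.46 kHz mod fs = 14.9 kHz.
14.9 kHz > fs/2 = 13.26 kHz, folds to fs − 14.9 kHz = 11.62 kHz.
Distinct values: {5.3 kHz, 11.62 kHz} → 2.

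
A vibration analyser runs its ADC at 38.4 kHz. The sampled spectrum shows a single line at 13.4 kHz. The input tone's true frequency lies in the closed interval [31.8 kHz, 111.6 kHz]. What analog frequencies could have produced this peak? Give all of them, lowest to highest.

Frequencies that alias to 13.4 kHz are k·fs ± 13.4 kHz for integer k ≥ 0.
k=0: 13.4 kHz.
k=1: 25 kHz, 51.8 kHz.
k=2: 63.4 kHz, 90.2 kHz.
k=3: 101.8 kHz, 128.6 kHz.
k=4: 140.2 kHz, 167 kHz.
Within [31.8 kHz, 111.6 kHz]: 51.8 kHz, 63.4 kHz, 90.2 kHz, 101.8 kHz.

51.8 kHz, 63.4 kHz, 90.2 kHz, 101.8 kHz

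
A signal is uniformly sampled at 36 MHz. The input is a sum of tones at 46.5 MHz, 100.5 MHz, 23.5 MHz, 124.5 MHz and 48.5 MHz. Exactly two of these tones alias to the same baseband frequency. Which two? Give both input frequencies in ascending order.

23.5 MHz, 48.5 MHz

fs/2 = 18 MHz.
46.5 MHz mod fs = 10.5 MHz.
10.5 MHz ≤ fs/2 = 18 MHz, appears at 10.5 MHz.
100.5 MHz mod fs = 28.5 MHz.
28.5 MHz > fs/2 = 18 MHz, folds to fs − 28.5 MHz = 7.5 MHz.
23.5 MHz > fs/2 = 18 MHz, folds to fs − 23.5 MHz = 12.5 MHz.
124.5 MHz mod fs = 16.5 MHz.
16.5 MHz ≤ fs/2 = 18 MHz, appears at 16.5 MHz.
48.5 MHz mod fs = 12.5 MHz.
12.5 MHz ≤ fs/2 = 18 MHz, appears at 12.5 MHz.
23.5 MHz and 48.5 MHz both map to 12.5 MHz.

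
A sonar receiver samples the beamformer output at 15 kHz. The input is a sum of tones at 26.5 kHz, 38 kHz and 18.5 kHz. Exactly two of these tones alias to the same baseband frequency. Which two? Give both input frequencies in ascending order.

18.5 kHz, 26.5 kHz

fs/2 = 7.5 kHz.
26.5 kHz mod fs = 11.5 kHz.
11.5 kHz > fs/2 = 7.5 kHz, folds to fs − 11.5 kHz = 3.5 kHz.
38 kHz mod fs = 8 kHz.
8 kHz > fs/2 = 7.5 kHz, folds to fs − 8 kHz = 7 kHz.
18.5 kHz mod fs = 3.5 kHz.
3.5 kHz ≤ fs/2 = 7.5 kHz, appears at 3.5 kHz.
18.5 kHz and 26.5 kHz both map to 3.5 kHz.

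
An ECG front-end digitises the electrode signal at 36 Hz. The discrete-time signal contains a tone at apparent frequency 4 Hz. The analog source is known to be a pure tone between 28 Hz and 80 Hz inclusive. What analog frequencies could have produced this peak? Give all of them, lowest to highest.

Frequencies that alias to 4 Hz are k·fs ± 4 Hz for integer k ≥ 0.
k=0: 4 Hz.
k=1: 32 Hz, 40 Hz.
k=2: 68 Hz, 76 Hz.
k=3: 104 Hz, 112 Hz.
Within [28 Hz, 80 Hz]: 32 Hz, 40 Hz, 68 Hz, 76 Hz.

32 Hz, 40 Hz, 68 Hz, 76 Hz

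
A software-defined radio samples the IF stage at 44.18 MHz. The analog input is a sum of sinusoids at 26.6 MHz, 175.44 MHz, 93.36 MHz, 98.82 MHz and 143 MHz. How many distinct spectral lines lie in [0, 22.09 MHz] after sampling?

fs/2 = 22.09 MHz.
26.6 MHz > fs/2 = 22.09 MHz, folds to fs − 26.6 MHz = 17.58 MHz.
175.44 MHz mod fs = 42.9 MHz.
42.9 MHz > fs/2 = 22.09 MHz, folds to fs − 42.9 MHz = 1.28 MHz.
93.36 MHz mod fs = 5 MHz.
5 MHz ≤ fs/2 = 22.09 MHz, appears at 5 MHz.
98.82 MHz mod fs = 10.46 MHz.
10.46 MHz ≤ fs/2 = 22.09 MHz, appears at 10.46 MHz.
143 MHz mod fs = 10.46 MHz.
10.46 MHz ≤ fs/2 = 22.09 MHz, appears at 10.46 MHz.
Distinct values: {1.28 MHz, 5 MHz, 10.46 MHz, 17.58 MHz} → 4.

4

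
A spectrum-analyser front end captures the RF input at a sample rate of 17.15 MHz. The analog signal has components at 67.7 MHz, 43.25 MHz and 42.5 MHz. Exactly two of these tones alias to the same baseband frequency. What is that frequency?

fs/2 = 8.575 MHz.
67.7 MHz mod fs = 16.25 MHz.
16.25 MHz > fs/2 = 8.575 MHz, folds to fs − 16.25 MHz = 0.9 MHz.
43.25 MHz mod fs = 8.95 MHz.
8.95 MHz > fs/2 = 8.575 MHz, folds to fs − 8.95 MHz = 8.2 MHz.
42.5 MHz mod fs = 8.2 MHz.
8.2 MHz ≤ fs/2 = 8.575 MHz, appears at 8.2 MHz.
42.5 MHz and 43.25 MHz both map to 8.2 MHz.

8.2 MHz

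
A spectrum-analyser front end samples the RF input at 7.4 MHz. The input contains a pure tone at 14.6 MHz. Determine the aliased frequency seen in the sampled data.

14.6 MHz mod fs = 7.2 MHz.
7.2 MHz > fs/2 = 3.7 MHz, folds to fs − 7.2 MHz = 0.2 MHz.

0.2 MHz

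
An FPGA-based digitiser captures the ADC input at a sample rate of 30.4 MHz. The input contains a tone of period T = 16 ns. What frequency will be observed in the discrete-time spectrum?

T = 16 ns → f = 1/T = 62.5 MHz.
62.5 MHz mod fs = 1.7 MHz.
1.7 MHz ≤ fs/2 = 15.2 MHz, appears at 1.7 MHz.

1.7 MHz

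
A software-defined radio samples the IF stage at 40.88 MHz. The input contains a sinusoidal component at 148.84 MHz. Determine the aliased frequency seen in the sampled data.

14.68 MHz

148.84 MHz mod fs = 26.2 MHz.
26.2 MHz > fs/2 = 20.44 MHz, folds to fs − 26.2 MHz = 14.68 MHz.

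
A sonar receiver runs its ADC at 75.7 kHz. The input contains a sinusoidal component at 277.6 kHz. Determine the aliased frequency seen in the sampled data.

25.2 kHz

277.6 kHz mod fs = 50.5 kHz.
50.5 kHz > fs/2 = 37.85 kHz, folds to fs − 50.5 kHz = 25.2 kHz.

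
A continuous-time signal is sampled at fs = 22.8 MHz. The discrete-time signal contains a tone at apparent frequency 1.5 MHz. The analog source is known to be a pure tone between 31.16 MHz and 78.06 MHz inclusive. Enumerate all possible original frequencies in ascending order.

Frequencies that alias to 1.5 MHz are k·fs ± 1.5 MHz for integer k ≥ 0.
k=0: 1.5 MHz.
k=1: 21.3 MHz, 24.3 MHz.
k=2: 44.1 MHz, 47.1 MHz.
k=3: 66.9 MHz, 69.9 MHz.
k=4: 89.7 MHz, 92.7 MHz.
Within [31.16 MHz, 78.06 MHz]: 44.1 MHz, 47.1 MHz, 66.9 MHz, 69.9 MHz.

44.1 MHz, 47.1 MHz, 66.9 MHz, 69.9 MHz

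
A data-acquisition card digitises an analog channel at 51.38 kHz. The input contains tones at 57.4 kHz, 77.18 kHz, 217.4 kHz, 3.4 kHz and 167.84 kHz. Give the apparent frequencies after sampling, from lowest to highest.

3.4 kHz, 6.02 kHz, 11.88 kHz, 13.7 kHz, 25.58 kHz

fs/2 = 25.69 kHz.
57.4 kHz mod fs = 6.02 kHz.
6.02 kHz ≤ fs/2 = 25.69 kHz, appears at 6.02 kHz.
77.18 kHz mod fs = 25.8 kHz.
25.8 kHz > fs/2 = 25.69 kHz, folds to fs − 25.8 kHz = 25.58 kHz.
217.4 kHz mod fs = 11.88 kHz.
11.88 kHz ≤ fs/2 = 25.69 kHz, appears at 11.88 kHz.
3.4 kHz ≤ fs/2 = 25.69 kHz, passes unchanged.
167.84 kHz mod fs = 13.7 kHz.
13.7 kHz ≤ fs/2 = 25.69 kHz, appears at 13.7 kHz.
Distinct values: {3.4 kHz, 6.02 kHz, 11.88 kHz, 13.7 kHz, 25.58 kHz}.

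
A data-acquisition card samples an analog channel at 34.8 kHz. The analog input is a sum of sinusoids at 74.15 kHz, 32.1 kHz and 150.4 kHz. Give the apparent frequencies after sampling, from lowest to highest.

fs/2 = 17.4 kHz.
74.15 kHz mod fs = 4.55 kHz.
4.55 kHz ≤ fs/2 = 17.4 kHz, appears at 4.55 kHz.
32.1 kHz > fs/2 = 17.4 kHz, folds to fs − 32.1 kHz = 2.7 kHz.
150.4 kHz mod fs = 11.2 kHz.
11.2 kHz ≤ fs/2 = 17.4 kHz, appears at 11.2 kHz.
Distinct values: {2.7 kHz, 4.55 kHz, 11.2 kHz}.

2.7 kHz, 4.55 kHz, 11.2 kHz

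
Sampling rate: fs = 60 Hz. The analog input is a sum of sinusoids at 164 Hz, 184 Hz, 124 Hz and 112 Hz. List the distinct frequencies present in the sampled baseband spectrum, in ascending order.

fs/2 = 30 Hz.
164 Hz mod fs = 44 Hz.
44 Hz > fs/2 = 30 Hz, folds to fs − 44 Hz = 16 Hz.
184 Hz mod fs = 4 Hz.
4 Hz ≤ fs/2 = 30 Hz, appears at 4 Hz.
124 Hz mod fs = 4 Hz.
4 Hz ≤ fs/2 = 30 Hz, appears at 4 Hz.
112 Hz mod fs = 52 Hz.
52 Hz > fs/2 = 30 Hz, folds to fs − 52 Hz = 8 Hz.
Distinct values: {4 Hz, 8 Hz, 16 Hz}.

4 Hz, 8 Hz, 16 Hz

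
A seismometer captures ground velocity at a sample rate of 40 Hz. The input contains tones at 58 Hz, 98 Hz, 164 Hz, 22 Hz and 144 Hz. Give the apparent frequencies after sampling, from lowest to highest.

4 Hz, 16 Hz, 18 Hz

fs/2 = 20 Hz.
58 Hz mod fs = 18 Hz.
18 Hz ≤ fs/2 = 20 Hz, appears at 18 Hz.
98 Hz mod fs = 18 Hz.
18 Hz ≤ fs/2 = 20 Hz, appears at 18 Hz.
164 Hz mod fs = 4 Hz.
4 Hz ≤ fs/2 = 20 Hz, appears at 4 Hz.
22 Hz > fs/2 = 20 Hz, folds to fs − 22 Hz = 18 Hz.
144 Hz mod fs = 24 Hz.
24 Hz > fs/2 = 20 Hz, folds to fs − 24 Hz = 16 Hz.
Distinct values: {4 Hz, 16 Hz, 18 Hz}.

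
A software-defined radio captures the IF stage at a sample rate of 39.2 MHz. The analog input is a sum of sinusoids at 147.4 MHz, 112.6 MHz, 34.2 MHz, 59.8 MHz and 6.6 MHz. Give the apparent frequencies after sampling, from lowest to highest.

5 MHz, 6.6 MHz, 9.4 MHz, 18.6 MHz

fs/2 = 19.6 MHz.
147.4 MHz mod fs = 29.8 MHz.
29.8 MHz > fs/2 = 19.6 MHz, folds to fs − 29.8 MHz = 9.4 MHz.
112.6 MHz mod fs = 34.2 MHz.
34.2 MHz > fs/2 = 19.6 MHz, folds to fs − 34.2 MHz = 5 MHz.
34.2 MHz > fs/2 = 19.6 MHz, folds to fs − 34.2 MHz = 5 MHz.
59.8 MHz mod fs = 20.6 MHz.
20.6 MHz > fs/2 = 19.6 MHz, folds to fs − 20.6 MHz = 18.6 MHz.
6.6 MHz ≤ fs/2 = 19.6 MHz, passes unchanged.
Distinct values: {5 MHz, 6.6 MHz, 9.4 MHz, 18.6 MHz}.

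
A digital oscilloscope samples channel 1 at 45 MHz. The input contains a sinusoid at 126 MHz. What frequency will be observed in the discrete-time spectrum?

126 MHz mod fs = 36 MHz.
36 MHz > fs/2 = 22.5 MHz, folds to fs − 36 MHz = 9 MHz.

9 MHz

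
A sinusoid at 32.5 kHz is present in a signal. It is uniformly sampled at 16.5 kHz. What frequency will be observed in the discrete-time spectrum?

32.5 kHz mod fs = 16 kHz.
16 kHz > fs/2 = 8.25 kHz, folds to fs − 16 kHz = 0.5 kHz.

0.5 kHz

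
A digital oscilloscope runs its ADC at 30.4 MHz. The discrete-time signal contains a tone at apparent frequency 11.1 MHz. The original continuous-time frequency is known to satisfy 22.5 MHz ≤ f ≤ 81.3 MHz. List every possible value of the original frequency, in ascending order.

Frequencies that alias to 11.1 MHz are k·fs ± 11.1 MHz for integer k ≥ 0.
k=0: 11.1 MHz.
k=1: 19.3 MHz, 41.5 MHz.
k=2: 49.7 MHz, 71.9 MHz.
k=3: 80.1 MHz, 102.3 MHz.
k=4: 110.5 MHz, 132.7 MHz.
Within [22.5 MHz, 81.3 MHz]: 41.5 MHz, 49.7 MHz, 71.9 MHz, 80.1 MHz.

41.5 MHz, 49.7 MHz, 71.9 MHz, 80.1 MHz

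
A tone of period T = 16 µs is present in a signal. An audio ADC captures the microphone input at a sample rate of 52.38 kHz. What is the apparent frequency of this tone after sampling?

10.12 kHz

T = 16 µs → f = 1/T = 62.5 kHz.
62.5 kHz mod fs = 10.12 kHz.
10.12 kHz ≤ fs/2 = 26.19 kHz, appears at 10.12 kHz.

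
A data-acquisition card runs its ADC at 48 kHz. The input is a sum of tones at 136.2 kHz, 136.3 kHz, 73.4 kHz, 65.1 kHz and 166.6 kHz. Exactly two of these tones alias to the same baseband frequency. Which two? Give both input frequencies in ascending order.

73.4 kHz, 166.6 kHz

fs/2 = 24 kHz.
136.2 kHz mod fs = 40.2 kHz.
40.2 kHz > fs/2 = 24 kHz, folds to fs − 40.2 kHz = 7.8 kHz.
136.3 kHz mod fs = 40.3 kHz.
40.3 kHz > fs/2 = 24 kHz, folds to fs − 40.3 kHz = 7.7 kHz.
73.4 kHz mod fs = 25.4 kHz.
25.4 kHz > fs/2 = 24 kHz, folds to fs − 25.4 kHz = 22.6 kHz.
65.1 kHz mod fs = 17.1 kHz.
17.1 kHz ≤ fs/2 = 24 kHz, appears at 17.1 kHz.
166.6 kHz mod fs = 22.6 kHz.
22.6 kHz ≤ fs/2 = 24 kHz, appears at 22.6 kHz.
73.4 kHz and 166.6 kHz both map to 22.6 kHz.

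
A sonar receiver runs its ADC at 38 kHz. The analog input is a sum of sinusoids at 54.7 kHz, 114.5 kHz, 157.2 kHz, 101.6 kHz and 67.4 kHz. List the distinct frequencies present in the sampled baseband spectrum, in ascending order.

fs/2 = 19 kHz.
54.7 kHz mod fs = 16.7 kHz.
16.7 kHz ≤ fs/2 = 19 kHz, appears at 16.7 kHz.
114.5 kHz mod fs = 0.5 kHz.
0.5 kHz ≤ fs/2 = 19 kHz, appears at 0.5 kHz.
157.2 kHz mod fs = 5.2 kHz.
5.2 kHz ≤ fs/2 = 19 kHz, appears at 5.2 kHz.
101.6 kHz mod fs = 25.6 kHz.
25.6 kHz > fs/2 = 19 kHz, folds to fs − 25.6 kHz = 12.4 kHz.
67.4 kHz mod fs = 29.4 kHz.
29.4 kHz > fs/2 = 19 kHz, folds to fs − 29.4 kHz = 8.6 kHz.
Distinct values: {0.5 kHz, 5.2 kHz, 8.6 kHz, 12.4 kHz, 16.7 kHz}.

0.5 kHz, 5.2 kHz, 8.6 kHz, 12.4 kHz, 16.7 kHz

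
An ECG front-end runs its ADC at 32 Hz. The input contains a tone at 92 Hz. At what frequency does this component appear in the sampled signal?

92 Hz mod fs = 28 Hz.
28 Hz > fs/2 = 16 Hz, folds to fs − 28 Hz = 4 Hz.

4 Hz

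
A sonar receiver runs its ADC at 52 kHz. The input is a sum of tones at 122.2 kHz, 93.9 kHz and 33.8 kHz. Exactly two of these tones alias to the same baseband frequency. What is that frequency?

fs/2 = 26 kHz.
122.2 kHz mod fs = 18.2 kHz.
18.2 kHz ≤ fs/2 = 26 kHz, appears at 18.2 kHz.
93.9 kHz mod fs = 41.9 kHz.
41.9 kHz > fs/2 = 26 kHz, folds to fs − 41.9 kHz = 10.1 kHz.
33.8 kHz > fs/2 = 26 kHz, folds to fs − 33.8 kHz = 18.2 kHz.
33.8 kHz and 122.2 kHz both map to 18.2 kHz.

18.2 kHz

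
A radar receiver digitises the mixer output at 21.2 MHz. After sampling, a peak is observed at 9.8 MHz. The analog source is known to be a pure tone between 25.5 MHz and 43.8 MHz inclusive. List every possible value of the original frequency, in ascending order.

Frequencies that alias to 9.8 MHz are k·fs ± 9.8 MHz for integer k ≥ 0.
k=0: 9.8 MHz.
k=1: 11.4 MHz, 31 MHz.
k=2: 32.6 MHz, 52.2 MHz.
k=3: 53.8 MHz, 73.4 MHz.
Within [25.5 MHz, 43.8 MHz]: 31 MHz, 32.6 MHz.

31 MHz, 32.6 MHz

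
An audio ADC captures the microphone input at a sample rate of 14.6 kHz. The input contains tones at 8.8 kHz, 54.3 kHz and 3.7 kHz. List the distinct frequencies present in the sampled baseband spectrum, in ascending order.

3.7 kHz, 4.1 kHz, 5.8 kHz

fs/2 = 7.3 kHz.
8.8 kHz > fs/2 = 7.3 kHz, folds to fs − 8.8 kHz = 5.8 kHz.
54.3 kHz mod fs = 10.5 kHz.
10.5 kHz > fs/2 = 7.3 kHz, folds to fs − 10.5 kHz = 4.1 kHz.
3.7 kHz ≤ fs/2 = 7.3 kHz, passes unchanged.
Distinct values: {3.7 kHz, 4.1 kHz, 5.8 kHz}.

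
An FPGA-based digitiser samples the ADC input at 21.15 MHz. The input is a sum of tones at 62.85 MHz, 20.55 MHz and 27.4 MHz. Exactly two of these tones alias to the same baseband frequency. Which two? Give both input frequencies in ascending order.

fs/2 = 10.575 MHz.
62.85 MHz mod fs = 20.55 MHz.
20.55 MHz > fs/2 = 10.575 MHz, folds to fs − 20.55 MHz = 0.6 MHz.
20.55 MHz > fs/2 = 10.575 MHz, folds to fs − 20.55 MHz = 0.6 MHz.
27.4 MHz mod fs = 6.25 MHz.
6.25 MHz ≤ fs/2 = 10.575 MHz, appears at 6.25 MHz.
20.55 MHz and 62.85 MHz both map to 0.6 MHz.

20.55 MHz, 62.85 MHz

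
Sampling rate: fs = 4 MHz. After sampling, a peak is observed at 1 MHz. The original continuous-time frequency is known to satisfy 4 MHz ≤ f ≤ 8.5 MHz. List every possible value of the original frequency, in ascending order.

Frequencies that alias to 1 MHz are k·fs ± 1 MHz for integer k ≥ 0.
k=0: 1 MHz.
k=1: 3 MHz, 5 MHz.
k=2: 7 MHz, 9 MHz.
k=3: 11 MHz, 13 MHz.
Within [4 MHz, 8.5 MHz]: 5 MHz, 7 MHz.

5 MHz, 7 MHz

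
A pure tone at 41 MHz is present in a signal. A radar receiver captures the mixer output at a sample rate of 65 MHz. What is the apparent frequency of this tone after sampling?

24 MHz

41 MHz > fs/2 = 32.5 MHz, folds to fs − 41 MHz = 24 MHz.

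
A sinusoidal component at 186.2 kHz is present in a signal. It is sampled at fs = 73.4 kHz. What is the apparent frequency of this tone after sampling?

186.2 kHz mod fs = 39.4 kHz.
39.4 kHz > fs/2 = 36.7 kHz, folds to fs − 39.4 kHz = 34 kHz.

34 kHz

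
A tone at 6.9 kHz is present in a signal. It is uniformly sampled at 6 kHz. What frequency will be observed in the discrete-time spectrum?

0.9 kHz

6.9 kHz mod fs = 0.9 kHz.
0.9 kHz ≤ fs/2 = 3 kHz, appears at 0.9 kHz.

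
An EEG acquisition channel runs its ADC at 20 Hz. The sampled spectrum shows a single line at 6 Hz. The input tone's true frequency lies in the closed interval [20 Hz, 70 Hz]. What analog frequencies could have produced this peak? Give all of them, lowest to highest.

Frequencies that alias to 6 Hz are k·fs ± 6 Hz for integer k ≥ 0.
k=0: 6 Hz.
k=1: 14 Hz, 26 Hz.
k=2: 34 Hz, 46 Hz.
k=3: 54 Hz, 66 Hz.
k=4: 74 Hz, 86 Hz.
Within [20 Hz, 70 Hz]: 26 Hz, 34 Hz, 46 Hz, 54 Hz, 66 Hz.

26 Hz, 34 Hz, 46 Hz, 54 Hz, 66 Hz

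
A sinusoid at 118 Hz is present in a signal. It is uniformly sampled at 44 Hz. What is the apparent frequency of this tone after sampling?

14 Hz

118 Hz mod fs = 30 Hz.
30 Hz > fs/2 = 22 Hz, folds to fs − 30 Hz = 14 Hz.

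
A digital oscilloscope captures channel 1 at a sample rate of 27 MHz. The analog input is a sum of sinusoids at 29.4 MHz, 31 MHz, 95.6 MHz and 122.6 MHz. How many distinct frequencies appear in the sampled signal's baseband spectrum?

3

fs/2 = 13.5 MHz.
29.4 MHz mod fs = 2.4 MHz.
2.4 MHz ≤ fs/2 = 13.5 MHz, appears at 2.4 MHz.
31 MHz mod fs = 4 MHz.
4 MHz ≤ fs/2 = 13.5 MHz, appears at 4 MHz.
95.6 MHz mod fs = 14.6 MHz.
14.6 MHz > fs/2 = 13.5 MHz, folds to fs − 14.6 MHz = 12.4 MHz.
122.6 MHz mod fs = 14.6 MHz.
14.6 MHz > fs/2 = 13.5 MHz, folds to fs − 14.6 MHz = 12.4 MHz.
Distinct values: {2.4 MHz, 4 MHz, 12.4 MHz} → 3.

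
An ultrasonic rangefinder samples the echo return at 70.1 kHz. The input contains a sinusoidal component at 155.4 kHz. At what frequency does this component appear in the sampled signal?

15.2 kHz

155.4 kHz mod fs = 15.2 kHz.
15.2 kHz ≤ fs/2 = 35.05 kHz, appears at 15.2 kHz.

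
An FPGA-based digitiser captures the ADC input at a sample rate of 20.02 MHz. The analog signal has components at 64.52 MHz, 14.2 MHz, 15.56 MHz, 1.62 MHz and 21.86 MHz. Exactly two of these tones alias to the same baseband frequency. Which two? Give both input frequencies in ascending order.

15.56 MHz, 64.52 MHz

fs/2 = 10.01 MHz.
64.52 MHz mod fs = 4.46 MHz.
4.46 MHz ≤ fs/2 = 10.01 MHz, appears at 4.46 MHz.
14.2 MHz > fs/2 = 10.01 MHz, folds to fs − 14.2 MHz = 5.82 MHz.
15.56 MHz > fs/2 = 10.01 MHz, folds to fs − 15.56 MHz = 4.46 MHz.
1.62 MHz ≤ fs/2 = 10.01 MHz, passes unchanged.
21.86 MHz mod fs = 1.84 MHz.
1.84 MHz ≤ fs/2 = 10.01 MHz, appears at 1.84 MHz.
15.56 MHz and 64.52 MHz both map to 4.46 MHz.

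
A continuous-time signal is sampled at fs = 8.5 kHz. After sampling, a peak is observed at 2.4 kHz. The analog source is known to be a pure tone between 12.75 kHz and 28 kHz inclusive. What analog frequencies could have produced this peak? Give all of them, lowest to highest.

Frequencies that alias to 2.4 kHz are k·fs ± 2.4 kHz for integer k ≥ 0.
k=0: 2.4 kHz.
k=1: 6.1 kHz, 10.9 kHz.
k=2: 14.6 kHz, 19.4 kHz.
k=3: 23.1 kHz, 27.9 kHz.
k=4: 31.6 kHz, 36.4 kHz.
Within [12.75 kHz, 28 kHz]: 14.6 kHz, 19.4 kHz, 23.1 kHz, 27.9 kHz.

14.6 kHz, 19.4 kHz, 23.1 kHz, 27.9 kHz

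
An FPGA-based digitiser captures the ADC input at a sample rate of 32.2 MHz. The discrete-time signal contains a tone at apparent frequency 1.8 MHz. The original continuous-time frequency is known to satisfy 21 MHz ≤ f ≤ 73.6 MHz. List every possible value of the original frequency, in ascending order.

Frequencies that alias to 1.8 MHz are k·fs ± 1.8 MHz for integer k ≥ 0.
k=0: 1.8 MHz.
k=1: 30.4 MHz, 34 MHz.
k=2: 62.6 MHz, 66.2 MHz.
k=3: 94.8 MHz, 98.4 MHz.
Within [21 MHz, 73.6 MHz]: 30.4 MHz, 34 MHz, 62.6 MHz, 66.2 MHz.

30.4 MHz, 34 MHz, 62.6 MHz, 66.2 MHz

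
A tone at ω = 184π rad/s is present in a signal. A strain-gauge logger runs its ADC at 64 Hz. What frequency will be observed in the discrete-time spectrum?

28 Hz

ω = 184π rad/s → f = ω/(2π) = 92 Hz.
92 Hz mod fs = 28 Hz.
28 Hz ≤ fs/2 = 32 Hz, appears at 28 Hz.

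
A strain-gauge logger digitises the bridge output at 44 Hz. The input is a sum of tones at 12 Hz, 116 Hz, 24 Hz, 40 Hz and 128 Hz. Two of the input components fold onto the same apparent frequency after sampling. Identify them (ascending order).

40 Hz, 128 Hz

fs/2 = 22 Hz.
12 Hz ≤ fs/2 = 22 Hz, passes unchanged.
116 Hz mod fs = 28 Hz.
28 Hz > fs/2 = 22 Hz, folds to fs − 28 Hz = 16 Hz.
24 Hz > fs/2 = 22 Hz, folds to fs − 24 Hz = 20 Hz.
40 Hz > fs/2 = 22 Hz, folds to fs − 40 Hz = 4 Hz.
128 Hz mod fs = 40 Hz.
40 Hz > fs/2 = 22 Hz, folds to fs − 40 Hz = 4 Hz.
40 Hz and 128 Hz both map to 4 Hz.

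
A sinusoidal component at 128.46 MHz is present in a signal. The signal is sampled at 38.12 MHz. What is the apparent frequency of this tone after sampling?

128.46 MHz mod fs = 14.1 MHz.
14.1 MHz ≤ fs/2 = 19.06 MHz, appears at 14.1 MHz.

14.1 MHz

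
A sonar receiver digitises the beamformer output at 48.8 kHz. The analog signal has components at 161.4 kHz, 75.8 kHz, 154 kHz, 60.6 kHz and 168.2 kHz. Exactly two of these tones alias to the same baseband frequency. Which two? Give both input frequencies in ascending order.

fs/2 = 24.4 kHz.
161.4 kHz mod fs = 15 kHz.
15 kHz ≤ fs/2 = 24.4 kHz, appears at 15 kHz.
75.8 kHz mod fs = 27 kHz.
27 kHz > fs/2 = 24.4 kHz, folds to fs − 27 kHz = 21.8 kHz.
154 kHz mod fs = 7.6 kHz.
7.6 kHz ≤ fs/2 = 24.4 kHz, appears at 7.6 kHz.
60.6 kHz mod fs = 11.8 kHz.
11.8 kHz ≤ fs/2 = 24.4 kHz, appears at 11.8 kHz.
168.2 kHz mod fs = 21.8 kHz.
21.8 kHz ≤ fs/2 = 24.4 kHz, appears at 21.8 kHz.
75.8 kHz and 168.2 kHz both map to 21.8 kHz.

75.8 kHz, 168.2 kHz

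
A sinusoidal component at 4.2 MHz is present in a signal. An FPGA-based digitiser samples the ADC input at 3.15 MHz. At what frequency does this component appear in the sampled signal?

1.05 MHz

4.2 MHz mod fs = 1.05 MHz.
1.05 MHz ≤ fs/2 = 1.575 MHz, appears at 1.05 MHz.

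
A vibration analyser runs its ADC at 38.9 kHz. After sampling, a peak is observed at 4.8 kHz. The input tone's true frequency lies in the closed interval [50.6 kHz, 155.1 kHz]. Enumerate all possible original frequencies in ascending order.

73 kHz, 82.6 kHz, 111.9 kHz, 121.5 kHz, 150.8 kHz

Frequencies that alias to 4.8 kHz are k·fs ± 4.8 kHz for integer k ≥ 0.
k=0: 4.8 kHz.
k=1: 34.1 kHz, 43.7 kHz.
k=2: 73 kHz, 82.6 kHz.
k=3: 111.9 kHz, 121.5 kHz.
k=4: 150.8 kHz, 160.4 kHz.
k=5: 189.7 kHz, 199.3 kHz.
Within [50.6 kHz, 155.1 kHz]: 73 kHz, 82.6 kHz, 111.9 kHz, 121.5 kHz, 150.8 kHz.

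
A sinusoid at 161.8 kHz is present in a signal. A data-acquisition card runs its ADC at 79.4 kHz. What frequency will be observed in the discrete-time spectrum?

161.8 kHz mod fs = 3 kHz.
3 kHz ≤ fs/2 = 39.7 kHz, appears at 3 kHz.

3 kHz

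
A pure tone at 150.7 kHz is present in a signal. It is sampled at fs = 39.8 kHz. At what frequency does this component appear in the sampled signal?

150.7 kHz mod fs = 31.3 kHz.
31.3 kHz > fs/2 = 19.9 kHz, folds to fs − 31.3 kHz = 8.5 kHz.

8.5 kHz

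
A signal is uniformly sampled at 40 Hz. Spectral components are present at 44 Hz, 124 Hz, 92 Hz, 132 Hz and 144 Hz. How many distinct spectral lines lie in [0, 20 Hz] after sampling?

3

fs/2 = 20 Hz.
44 Hz mod fs = 4 Hz.
4 Hz ≤ fs/2 = 20 Hz, appears at 4 Hz.
124 Hz mod fs = 4 Hz.
4 Hz ≤ fs/2 = 20 Hz, appears at 4 Hz.
92 Hz mod fs = 12 Hz.
12 Hz ≤ fs/2 = 20 Hz, appears at 12 Hz.
132 Hz mod fs = 12 Hz.
12 Hz ≤ fs/2 = 20 Hz, appears at 12 Hz.
144 Hz mod fs = 24 Hz.
24 Hz > fs/2 = 20 Hz, folds to fs − 24 Hz = 16 Hz.
Distinct values: {4 Hz, 12 Hz, 16 Hz} → 3.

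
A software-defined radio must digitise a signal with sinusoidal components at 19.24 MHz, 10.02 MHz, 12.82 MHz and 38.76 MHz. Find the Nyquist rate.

Highest-frequency component: 38.76 MHz.
Nyquist rate = 2 × 38.76 MHz = 77.52 MHz.

77.52 MHz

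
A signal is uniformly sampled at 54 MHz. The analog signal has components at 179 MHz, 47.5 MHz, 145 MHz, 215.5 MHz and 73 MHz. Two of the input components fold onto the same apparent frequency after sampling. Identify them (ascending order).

145 MHz, 179 MHz

fs/2 = 27 MHz.
179 MHz mod fs = 17 MHz.
17 MHz ≤ fs/2 = 27 MHz, appears at 17 MHz.
47.5 MHz > fs/2 = 27 MHz, folds to fs − 47.5 MHz = 6.5 MHz.
145 MHz mod fs = 37 MHz.
37 MHz > fs/2 = 27 MHz, folds to fs − 37 MHz = 17 MHz.
215.5 MHz mod fs = 53.5 MHz.
53.5 MHz > fs/2 = 27 MHz, folds to fs − 53.5 MHz = 0.5 MHz.
73 MHz mod fs = 19 MHz.
19 MHz ≤ fs/2 = 27 MHz, appears at 19 MHz.
145 MHz and 179 MHz both map to 17 MHz.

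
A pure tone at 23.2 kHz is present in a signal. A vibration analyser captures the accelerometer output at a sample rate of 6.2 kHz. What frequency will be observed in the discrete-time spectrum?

23.2 kHz mod fs = 4.6 kHz.
4.6 kHz > fs/2 = 3.1 kHz, folds to fs − 4.6 kHz = 1.6 kHz.

1.6 kHz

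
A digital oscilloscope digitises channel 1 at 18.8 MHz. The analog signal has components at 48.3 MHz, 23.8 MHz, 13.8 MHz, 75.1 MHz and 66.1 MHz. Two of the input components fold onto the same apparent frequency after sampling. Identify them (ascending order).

fs/2 = 9.4 MHz.
48.3 MHz mod fs = 10.7 MHz.
10.7 MHz > fs/2 = 9.4 MHz, folds to fs − 10.7 MHz = 8.1 MHz.
23.8 MHz mod fs = 5 MHz.
5 MHz ≤ fs/2 = 9.4 MHz, appears at 5 MHz.
13.8 MHz > fs/2 = 9.4 MHz, folds to fs − 13.8 MHz = 5 MHz.
75.1 MHz mod fs = 18.7 MHz.
18.7 MHz > fs/2 = 9.4 MHz, folds to fs − 18.7 MHz = 0.1 MHz.
66.1 MHz mod fs = 9.7 MHz.
9.7 MHz > fs/2 = 9.4 MHz, folds to fs − 9.7 MHz = 9.1 MHz.
13.8 MHz and 23.8 MHz both map to 5 MHz.

13.8 MHz, 23.8 MHz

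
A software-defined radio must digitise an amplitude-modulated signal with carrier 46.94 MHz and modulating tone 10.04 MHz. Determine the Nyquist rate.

AM sidebands sit at fc ± fm = 36.9 MHz and 56.98 MHz.
Highest-frequency component: 56.98 MHz.
Nyquist rate = 2 × 56.98 MHz = 113.96 MHz.

113.96 MHz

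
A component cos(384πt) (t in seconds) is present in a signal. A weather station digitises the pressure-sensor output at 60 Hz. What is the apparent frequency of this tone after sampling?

12 Hz

ω = 384π rad/s → f = ω/(2π) = 192 Hz.
192 Hz mod fs = 12 Hz.
12 Hz ≤ fs/2 = 30 Hz, appears at 12 Hz.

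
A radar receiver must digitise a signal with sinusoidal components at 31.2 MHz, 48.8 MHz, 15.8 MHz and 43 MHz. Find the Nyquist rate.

Highest-frequency component: 48.8 MHz.
Nyquist rate = 2 × 48.8 MHz = 97.6 MHz.

97.6 MHz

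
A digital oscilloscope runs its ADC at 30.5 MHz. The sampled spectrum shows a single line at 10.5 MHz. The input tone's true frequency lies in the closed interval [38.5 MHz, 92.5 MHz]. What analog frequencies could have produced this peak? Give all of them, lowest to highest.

Frequencies that alias to 10.5 MHz are k·fs ± 10.5 MHz for integer k ≥ 0.
k=0: 10.5 MHz.
k=1: 20 MHz, 41 MHz.
k=2: 50.5 MHz, 71.5 MHz.
k=3: 81 MHz, 102 MHz.
k=4: 111.5 MHz, 132.5 MHz.
Within [38.5 MHz, 92.5 MHz]: 41 MHz, 50.5 MHz, 71.5 MHz, 81 MHz.

41 MHz, 50.5 MHz, 71.5 MHz, 81 MHz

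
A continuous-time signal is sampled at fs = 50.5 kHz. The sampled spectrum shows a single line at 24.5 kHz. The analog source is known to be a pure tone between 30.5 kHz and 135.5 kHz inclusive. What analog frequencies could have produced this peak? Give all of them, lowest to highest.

75 kHz, 76.5 kHz, 125.5 kHz, 127 kHz

Frequencies that alias to 24.5 kHz are k·fs ± 24.5 kHz for integer k ≥ 0.
k=0: 24.5 kHz.
k=1: 26 kHz, 75 kHz.
k=2: 76.5 kHz, 125.5 kHz.
k=3: 127 kHz, 176 kHz.
k=4: 177.5 kHz, 226.5 kHz.
Within [30.5 kHz, 135.5 kHz]: 75 kHz, 76.5 kHz, 125.5 kHz, 127 kHz.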